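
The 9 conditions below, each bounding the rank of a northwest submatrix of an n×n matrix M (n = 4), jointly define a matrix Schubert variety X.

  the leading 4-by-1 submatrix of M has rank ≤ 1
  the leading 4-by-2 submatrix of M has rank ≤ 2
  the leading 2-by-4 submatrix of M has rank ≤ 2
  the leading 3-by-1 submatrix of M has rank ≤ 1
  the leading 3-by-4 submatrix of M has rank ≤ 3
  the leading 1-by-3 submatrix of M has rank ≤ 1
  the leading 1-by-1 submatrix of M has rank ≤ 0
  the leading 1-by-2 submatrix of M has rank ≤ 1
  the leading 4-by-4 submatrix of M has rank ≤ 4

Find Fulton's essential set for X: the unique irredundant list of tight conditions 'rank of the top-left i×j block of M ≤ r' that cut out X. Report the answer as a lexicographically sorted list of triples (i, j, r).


The tightest implied rank at each (i,j), from the 9 conditions:

  row 1: 0 | 1 | 1 | 1
  row 2: 1 | 2 | 2 | 2
  row 3: 1 | 2 | 3 | 3
  row 4: 1 | 2 | 3 | 4

the unique w with this rank table is (2, 1, 3, 4).

|D(w)|=1, |Ess(w)|=1:

[(1, 1, 0)]


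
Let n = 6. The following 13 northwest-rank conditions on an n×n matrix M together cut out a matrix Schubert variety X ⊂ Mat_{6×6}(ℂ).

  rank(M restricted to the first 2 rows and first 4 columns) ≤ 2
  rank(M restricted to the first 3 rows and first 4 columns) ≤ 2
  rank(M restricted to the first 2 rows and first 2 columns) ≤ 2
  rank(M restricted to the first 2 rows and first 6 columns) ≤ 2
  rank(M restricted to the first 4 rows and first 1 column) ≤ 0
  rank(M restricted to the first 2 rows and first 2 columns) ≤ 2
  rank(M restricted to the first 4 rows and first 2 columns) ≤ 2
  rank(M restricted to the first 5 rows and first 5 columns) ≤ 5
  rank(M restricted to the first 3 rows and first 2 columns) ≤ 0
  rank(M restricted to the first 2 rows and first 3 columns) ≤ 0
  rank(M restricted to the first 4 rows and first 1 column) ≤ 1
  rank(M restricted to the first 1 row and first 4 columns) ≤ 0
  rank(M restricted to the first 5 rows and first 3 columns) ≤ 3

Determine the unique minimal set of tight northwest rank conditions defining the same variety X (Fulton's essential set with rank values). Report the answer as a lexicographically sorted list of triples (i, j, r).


Computing R[i][j] = min implied NW-rank bound (n=6, 13 conditions):

  0, 0, 0, 0, 1, 1
  0, 0, 0, 1, 2, 2
  0, 0, 1, 2, 3, 3
  0, 1, 2, 3, 4, 4
  1, 2, 3, 4, 5, 5
  1, 2, 3, 4, 5, 6

reading off 1-entries of Δ²R: w = (5, 4, 3, 2, 1, 6).

D(w) has 10 cells with 4 SE-corners; essential set:

[(1, 4, 0), (2, 3, 0), (3, 2, 0), (4, 1, 0)]


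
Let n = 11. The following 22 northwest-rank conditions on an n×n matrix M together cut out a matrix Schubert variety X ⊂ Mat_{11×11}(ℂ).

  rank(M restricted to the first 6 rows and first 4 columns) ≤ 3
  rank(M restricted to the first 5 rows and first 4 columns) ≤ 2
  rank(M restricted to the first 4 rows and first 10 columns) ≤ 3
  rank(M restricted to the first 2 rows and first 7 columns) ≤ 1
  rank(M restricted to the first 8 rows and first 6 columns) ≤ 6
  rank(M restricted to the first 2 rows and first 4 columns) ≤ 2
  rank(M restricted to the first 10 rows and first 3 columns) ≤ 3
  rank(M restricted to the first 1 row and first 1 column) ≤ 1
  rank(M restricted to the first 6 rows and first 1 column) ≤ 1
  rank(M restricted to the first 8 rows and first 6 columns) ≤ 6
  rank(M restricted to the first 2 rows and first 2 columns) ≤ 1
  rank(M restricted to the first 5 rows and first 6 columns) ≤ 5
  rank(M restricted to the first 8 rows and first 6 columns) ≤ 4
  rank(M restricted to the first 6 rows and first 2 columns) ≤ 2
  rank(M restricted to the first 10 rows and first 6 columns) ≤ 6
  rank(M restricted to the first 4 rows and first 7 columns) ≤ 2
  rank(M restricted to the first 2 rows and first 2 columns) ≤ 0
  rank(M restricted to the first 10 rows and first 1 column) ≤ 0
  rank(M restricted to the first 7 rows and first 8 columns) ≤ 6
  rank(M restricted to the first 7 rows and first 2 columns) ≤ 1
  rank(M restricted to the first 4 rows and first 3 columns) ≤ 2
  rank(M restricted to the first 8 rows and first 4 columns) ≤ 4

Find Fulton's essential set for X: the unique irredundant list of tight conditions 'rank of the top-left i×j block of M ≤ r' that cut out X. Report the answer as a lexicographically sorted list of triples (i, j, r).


Recovering R(i,j) via the rank-extension bound from the 22 conditions:

  i=1: 0 | 0 | 1 | 1 | 1 | 1 | 1 | 1 | 1 | 1 | 1
  i=2: 0 | 0 | 1 | 1 | 1 | 1 | 1 | 2 | 2 | 2 | 2
  i=3: 0 | 1 | 2 | 2 | 2 | 2 | 2 | 3 | 3 | 3 | 3
  i=4: 0 | 1 | 2 | 2 | 2 | 2 | 2 | 3 | 3 | 3 | 4
  i=5: 0 | 1 | 2 | 2 | 3 | 3 | 3 | 4 | 4 | 4 | 5
  i=6: 0 | 1 | 2 | 3 | 4 | 4 | 4 | 5 | 5 | 5 | 6
  i=7: 0 | 1 | 2 | 3 | 4 | 4 | 5 | 6 | 6 | 6 | 7
  i=8: 0 | 1 | 2 | 3 | 4 | 4 | 5 | 6 | 7 | 7 | 8
  i=9: 0 | 1 | 2 | 3 | 4 | 5 | 6 | 7 | 8 | 8 | 9
  i=10: 0 | 1 | 2 | 3 | 4 | 5 | 6 | 7 | 8 | 9 | 10
  i=11: 1 | 2 | 3 | 4 | 5 | 6 | 7 | 8 | 9 | 10 | 11

reading off 1-entries of Δ²R: w = (3, 8, 2, 11, 5, 4, 7, 9, 6, 10, 1).

D(w) has 25 cells with 7 SE-corners; essential set:

[(2, 2, 0), (2, 7, 1), (4, 7, 2), (4, 10, 3), (5, 4, 2), (8, 6, 4), (10, 1, 0)]


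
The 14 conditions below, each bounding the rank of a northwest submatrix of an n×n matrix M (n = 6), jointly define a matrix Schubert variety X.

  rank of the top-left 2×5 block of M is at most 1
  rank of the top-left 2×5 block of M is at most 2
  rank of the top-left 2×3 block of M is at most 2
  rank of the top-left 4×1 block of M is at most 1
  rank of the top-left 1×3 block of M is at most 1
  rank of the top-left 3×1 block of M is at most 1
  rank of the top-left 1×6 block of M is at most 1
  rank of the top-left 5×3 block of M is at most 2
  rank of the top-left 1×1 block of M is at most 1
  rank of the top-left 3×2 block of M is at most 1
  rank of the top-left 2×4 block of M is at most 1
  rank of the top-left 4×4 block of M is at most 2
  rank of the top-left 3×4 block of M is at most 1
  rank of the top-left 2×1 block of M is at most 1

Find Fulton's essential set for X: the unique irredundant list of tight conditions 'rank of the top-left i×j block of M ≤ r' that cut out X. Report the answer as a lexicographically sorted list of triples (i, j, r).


Computing R[i][j] = min implied NW-rank bound (n=6, 14 conditions):

  i=1: 1 1 1 1 1 1
  i=2: 1 1 1 1 1 2
  i=3: 1 1 1 1 2 3
  i=4: 1 2 2 2 3 4
  i=5: 1 2 2 3 4 5
  i=6: 1 2 3 4 5 6

the unique w with this rank table is (1, 6, 5, 2, 4, 3).

3 SE-corners of the 8-cell Rothe diagram give Ess(w):

[(2, 5, 1), (3, 4, 1), (5, 3, 2)]


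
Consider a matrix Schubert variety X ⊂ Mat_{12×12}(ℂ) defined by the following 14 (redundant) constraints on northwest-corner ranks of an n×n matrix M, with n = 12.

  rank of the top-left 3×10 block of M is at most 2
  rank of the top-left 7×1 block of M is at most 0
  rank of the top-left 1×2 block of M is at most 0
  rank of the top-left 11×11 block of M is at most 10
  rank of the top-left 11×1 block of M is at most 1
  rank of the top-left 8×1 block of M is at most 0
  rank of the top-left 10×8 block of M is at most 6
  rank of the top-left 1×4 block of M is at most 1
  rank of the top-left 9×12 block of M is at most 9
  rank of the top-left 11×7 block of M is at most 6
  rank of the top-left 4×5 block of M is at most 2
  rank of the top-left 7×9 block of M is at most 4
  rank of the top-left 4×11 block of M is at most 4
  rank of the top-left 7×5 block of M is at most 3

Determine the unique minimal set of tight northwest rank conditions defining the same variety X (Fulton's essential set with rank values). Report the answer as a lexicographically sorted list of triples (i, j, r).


Computing R[i][j] = min implied NW-rank bound (n=12, 14 conditions):

  row 1: 0 0 1 1 1 1 1 1 1 1 1 1
  row 2: 0 1 2 2 2 2 2 2 2 2 2 2
  row 3: 0 1 2 2 2 2 2 2 2 2 3 3
  row 4: 0 1 2 2 2 3 3 3 3 3 4 4
  row 5: 0 1 2 3 3 4 4 4 4 4 5 5
  row 6: 0 1 2 3 3 4 4 4 4 5 6 6
  row 7: 0 1 2 3 3 4 4 4 4 5 6 7
  row 8: 0 1 2 3 4 5 5 5 5 6 7 8
  row 9: 1 2 3 4 5 6 6 6 6 7 8 9
  row 10: 1 2 3 4 5 6 6 6 7 8 9 10
  row 11: 1 2 3 4 5 6 6 7 8 9 10 11
  row 12: 1 2 3 4 5 6 7 8 9 10 11 12

hence w(1..12) = (3, 2, 11, 6, 4, 10, 12, 5, 1, 9, 8, 7).

Rothe diagram D(w) (29 cells), 8 SE-corners (essential conditions):

[(1, 2, 0), (3, 10, 2), (4, 5, 2), (7, 5, 3), (7, 9, 4), (8, 1, 0), (10, 8, 6), (11, 7, 6)]


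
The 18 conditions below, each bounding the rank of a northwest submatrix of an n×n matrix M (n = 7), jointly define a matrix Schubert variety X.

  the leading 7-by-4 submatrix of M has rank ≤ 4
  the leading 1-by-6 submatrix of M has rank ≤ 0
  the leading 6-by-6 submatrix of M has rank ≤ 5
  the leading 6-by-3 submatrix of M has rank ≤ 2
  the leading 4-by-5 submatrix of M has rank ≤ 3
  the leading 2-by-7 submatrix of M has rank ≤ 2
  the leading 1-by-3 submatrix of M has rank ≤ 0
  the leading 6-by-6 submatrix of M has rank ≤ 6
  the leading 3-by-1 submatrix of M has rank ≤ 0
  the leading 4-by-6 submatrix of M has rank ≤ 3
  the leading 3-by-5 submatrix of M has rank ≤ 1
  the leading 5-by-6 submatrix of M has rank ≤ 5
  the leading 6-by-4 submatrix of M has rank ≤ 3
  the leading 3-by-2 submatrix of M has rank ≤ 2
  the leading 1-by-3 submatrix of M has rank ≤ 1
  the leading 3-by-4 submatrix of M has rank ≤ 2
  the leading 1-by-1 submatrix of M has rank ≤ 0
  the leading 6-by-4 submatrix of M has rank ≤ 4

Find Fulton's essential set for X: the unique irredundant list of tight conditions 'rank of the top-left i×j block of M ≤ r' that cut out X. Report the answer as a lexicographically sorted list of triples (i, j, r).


Propagating the 18 rank bounds to every northwest block:

  0 | 0 | 0 | 0 | 0 | 0 | 1
  0 | 1 | 1 | 1 | 1 | 1 | 2
  0 | 1 | 1 | 1 | 1 | 2 | 3
  1 | 2 | 2 | 2 | 2 | 3 | 4
  1 | 2 | 2 | 3 | 3 | 4 | 5
  1 | 2 | 2 | 3 | 4 | 5 | 6
  1 | 2 | 3 | 4 | 5 | 6 | 7

reading off 1-entries of Δ²R: w = (7, 2, 6, 1, 4, 5, 3).

4 SE-corners of the 13-cell Rothe diagram give Ess(w):

[(1, 6, 0), (3, 1, 0), (3, 5, 1), (6, 3, 2)]


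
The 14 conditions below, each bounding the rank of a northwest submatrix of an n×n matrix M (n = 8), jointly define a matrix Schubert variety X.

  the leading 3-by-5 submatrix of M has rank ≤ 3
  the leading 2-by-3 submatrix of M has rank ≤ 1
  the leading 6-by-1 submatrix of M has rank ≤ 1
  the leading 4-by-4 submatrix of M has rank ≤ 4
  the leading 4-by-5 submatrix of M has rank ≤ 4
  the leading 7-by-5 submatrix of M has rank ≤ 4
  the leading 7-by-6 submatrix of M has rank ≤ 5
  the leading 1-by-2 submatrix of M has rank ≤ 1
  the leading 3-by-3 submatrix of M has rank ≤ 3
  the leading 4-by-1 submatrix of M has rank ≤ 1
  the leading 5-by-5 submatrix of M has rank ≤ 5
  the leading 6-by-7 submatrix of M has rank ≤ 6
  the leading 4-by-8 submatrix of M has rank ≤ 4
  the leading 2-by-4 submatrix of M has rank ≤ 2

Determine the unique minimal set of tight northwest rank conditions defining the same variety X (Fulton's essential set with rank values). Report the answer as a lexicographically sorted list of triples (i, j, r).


Propagating the 14 rank bounds to every northwest block:

  1  1  1  1  1  1  1  1
  1  1  1  2  2  2  2  2
  1  2  2  3  3  3  3  3
  1  2  3  4  4  4  4  4
  1  2  3  4  4  5  5  5
  1  2  3  4  4  5  6  6
  1  2  3  4  4  5  6  7
  1  2  3  4  5  6  7  8

giving w = (1, 4, 2, 3, 6, 7, 8, 5) via Δ²R.

2 SE-corners of the 5-cell Rothe diagram give Ess(w):

[(2, 3, 1), (7, 5, 4)]


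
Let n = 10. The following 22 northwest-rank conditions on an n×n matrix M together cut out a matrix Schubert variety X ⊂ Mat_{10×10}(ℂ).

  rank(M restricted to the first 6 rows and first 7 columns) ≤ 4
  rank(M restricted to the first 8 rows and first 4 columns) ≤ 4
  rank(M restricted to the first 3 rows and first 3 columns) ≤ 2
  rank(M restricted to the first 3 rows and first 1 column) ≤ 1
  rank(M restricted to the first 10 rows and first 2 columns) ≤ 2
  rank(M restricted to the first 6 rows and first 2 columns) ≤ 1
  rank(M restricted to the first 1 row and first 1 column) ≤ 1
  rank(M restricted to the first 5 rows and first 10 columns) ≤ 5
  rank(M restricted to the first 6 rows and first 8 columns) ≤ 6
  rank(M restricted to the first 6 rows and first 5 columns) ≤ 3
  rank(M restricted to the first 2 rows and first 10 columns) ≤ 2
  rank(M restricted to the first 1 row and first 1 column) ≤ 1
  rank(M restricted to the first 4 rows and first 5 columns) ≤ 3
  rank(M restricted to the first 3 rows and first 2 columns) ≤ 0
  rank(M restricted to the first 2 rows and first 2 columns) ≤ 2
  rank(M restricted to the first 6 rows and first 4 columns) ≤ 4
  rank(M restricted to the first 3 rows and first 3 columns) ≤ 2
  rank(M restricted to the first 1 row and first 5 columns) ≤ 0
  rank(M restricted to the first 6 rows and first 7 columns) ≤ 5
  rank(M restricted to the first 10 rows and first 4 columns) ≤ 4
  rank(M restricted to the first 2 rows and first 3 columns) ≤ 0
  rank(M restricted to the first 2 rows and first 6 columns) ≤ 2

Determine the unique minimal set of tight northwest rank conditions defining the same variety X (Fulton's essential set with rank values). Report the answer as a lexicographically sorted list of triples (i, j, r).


Recovering R(i,j) via the rank-extension bound from the 22 conditions:

  i=1: 0 | 0 | 0 | 0 | 0 | 1 | 1 | 1 | 1 | 1
  i=2: 0 | 0 | 0 | 1 | 1 | 2 | 2 | 2 | 2 | 2
  i=3: 0 | 0 | 1 | 2 | 2 | 3 | 3 | 3 | 3 | 3
  i=4: 1 | 1 | 2 | 3 | 3 | 4 | 4 | 4 | 4 | 4
  i=5: 1 | 1 | 2 | 3 | 3 | 4 | 4 | 5 | 5 | 5
  i=6: 1 | 1 | 2 | 3 | 3 | 4 | 4 | 5 | 6 | 6
  i=7: 1 | 2 | 3 | 4 | 4 | 5 | 5 | 6 | 7 | 7
  i=8: 1 | 2 | 3 | 4 | 5 | 6 | 6 | 7 | 8 | 8
  i=9: 1 | 2 | 3 | 4 | 5 | 6 | 7 | 8 | 9 | 9
  i=10: 1 | 2 | 3 | 4 | 5 | 6 | 7 | 8 | 9 | 10

second differences of R give the permutation w = (6, 4, 3, 1, 8, 9, 2, 5, 7, 10).

Rothe diagram D(w) (16 cells), 6 SE-corners (essential conditions):

[(1, 5, 0), (2, 3, 0), (3, 2, 0), (6, 2, 1), (6, 5, 3), (6, 7, 4)]


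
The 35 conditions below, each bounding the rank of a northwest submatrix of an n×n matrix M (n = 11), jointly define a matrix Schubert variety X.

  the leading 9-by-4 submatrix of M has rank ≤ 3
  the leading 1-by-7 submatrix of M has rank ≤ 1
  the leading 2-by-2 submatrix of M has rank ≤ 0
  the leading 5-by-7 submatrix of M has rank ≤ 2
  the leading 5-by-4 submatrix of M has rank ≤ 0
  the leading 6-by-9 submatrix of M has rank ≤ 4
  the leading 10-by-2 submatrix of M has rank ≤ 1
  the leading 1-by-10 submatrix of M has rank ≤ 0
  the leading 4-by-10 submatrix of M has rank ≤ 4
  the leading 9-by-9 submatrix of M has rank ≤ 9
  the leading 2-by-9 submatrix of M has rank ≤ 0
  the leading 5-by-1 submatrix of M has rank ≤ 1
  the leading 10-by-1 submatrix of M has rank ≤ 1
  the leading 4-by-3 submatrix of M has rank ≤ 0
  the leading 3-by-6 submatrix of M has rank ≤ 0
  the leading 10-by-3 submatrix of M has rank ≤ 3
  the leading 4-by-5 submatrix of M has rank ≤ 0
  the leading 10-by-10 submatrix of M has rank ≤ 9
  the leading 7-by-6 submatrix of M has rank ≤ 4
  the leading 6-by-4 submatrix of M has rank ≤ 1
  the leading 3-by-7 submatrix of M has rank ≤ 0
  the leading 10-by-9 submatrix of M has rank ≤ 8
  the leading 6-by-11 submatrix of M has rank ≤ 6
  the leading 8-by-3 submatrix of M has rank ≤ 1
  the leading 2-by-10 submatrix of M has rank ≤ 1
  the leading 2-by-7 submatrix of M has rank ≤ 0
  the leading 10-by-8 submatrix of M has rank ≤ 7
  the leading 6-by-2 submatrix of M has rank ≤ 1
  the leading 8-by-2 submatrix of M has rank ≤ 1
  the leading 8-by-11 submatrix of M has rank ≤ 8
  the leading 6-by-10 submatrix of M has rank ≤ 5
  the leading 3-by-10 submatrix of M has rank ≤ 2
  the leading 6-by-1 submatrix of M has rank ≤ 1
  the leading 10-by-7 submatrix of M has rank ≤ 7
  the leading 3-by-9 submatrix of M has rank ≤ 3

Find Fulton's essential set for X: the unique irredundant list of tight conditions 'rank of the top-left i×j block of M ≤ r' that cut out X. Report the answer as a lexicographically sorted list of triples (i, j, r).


Rank table r_w(11×11) implied by the 35 constraints:

  R[1]: 0, 0, 0, 0, 0, 0, 0, 0, 0, 0, 1
  R[2]: 0, 0, 0, 0, 0, 0, 0, 0, 0, 1, 2
  R[3]: 0, 0, 0, 0, 0, 0, 0, 1, 1, 2, 3
  R[4]: 0, 0, 0, 0, 0, 1, 1, 2, 2, 3, 4
  R[5]: 0, 0, 0, 0, 1, 2, 2, 3, 3, 4, 5
  R[6]: 1, 1, 1, 1, 2, 3, 3, 4, 4, 5, 6
  R[7]: 1, 1, 1, 2, 3, 4, 4, 5, 5, 6, 7
  R[8]: 1, 1, 1, 2, 3, 4, 5, 6, 6, 7, 8
  R[9]: 1, 1, 2, 3, 4, 5, 6, 7, 7, 8, 9
  R[10]: 1, 1, 2, 3, 4, 5, 6, 7, 8, 9, 10
  R[11]: 1, 2, 3, 4, 5, 6, 7, 8, 9, 10, 11

giving w = (11, 10, 8, 6, 5, 1, 4, 7, 3, 9, 2) via Δ²R.

|D(w)|=41, |Ess(w)|=7:

[(1, 10, 0), (2, 9, 0), (3, 7, 0), (4, 5, 0), (5, 4, 0), (8, 3, 1), (10, 2, 1)]


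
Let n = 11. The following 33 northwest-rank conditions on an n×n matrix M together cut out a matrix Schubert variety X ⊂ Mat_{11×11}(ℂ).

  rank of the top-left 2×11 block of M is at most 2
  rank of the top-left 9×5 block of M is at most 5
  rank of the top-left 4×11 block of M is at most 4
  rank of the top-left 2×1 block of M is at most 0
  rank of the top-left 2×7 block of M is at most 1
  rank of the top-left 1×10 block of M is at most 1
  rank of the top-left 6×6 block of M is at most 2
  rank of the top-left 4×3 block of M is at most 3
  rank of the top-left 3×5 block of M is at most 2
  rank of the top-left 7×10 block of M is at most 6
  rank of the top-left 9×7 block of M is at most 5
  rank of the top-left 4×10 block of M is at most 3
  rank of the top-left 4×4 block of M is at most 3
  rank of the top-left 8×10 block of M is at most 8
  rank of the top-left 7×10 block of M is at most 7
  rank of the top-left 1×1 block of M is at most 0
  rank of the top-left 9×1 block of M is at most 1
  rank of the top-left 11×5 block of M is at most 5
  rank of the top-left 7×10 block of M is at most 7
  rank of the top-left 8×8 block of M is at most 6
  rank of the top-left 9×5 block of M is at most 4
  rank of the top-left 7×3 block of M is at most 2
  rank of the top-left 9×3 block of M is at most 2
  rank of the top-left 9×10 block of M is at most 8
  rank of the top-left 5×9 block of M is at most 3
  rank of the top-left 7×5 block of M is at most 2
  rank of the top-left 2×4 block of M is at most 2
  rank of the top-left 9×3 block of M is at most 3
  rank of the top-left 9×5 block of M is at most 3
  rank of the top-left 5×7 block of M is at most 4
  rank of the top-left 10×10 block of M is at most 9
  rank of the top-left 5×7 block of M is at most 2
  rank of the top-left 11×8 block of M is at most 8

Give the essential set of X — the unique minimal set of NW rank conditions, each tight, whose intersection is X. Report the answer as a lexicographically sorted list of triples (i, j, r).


Propagating the 33 rank bounds to every northwest block:

  row 1: 0, 1, 1, 1, 1, 1, 1, 1, 1, 1, 1
  row 2: 0, 1, 1, 1, 1, 1, 1, 2, 2, 2, 2
  row 3: 1, 2, 2, 2, 2, 2, 2, 3, 3, 3, 3
  row 4: 1, 2, 2, 2, 2, 2, 2, 3, 3, 3, 4
  row 5: 1, 2, 2, 2, 2, 2, 2, 3, 3, 4, 5
  row 6: 1, 2, 2, 2, 2, 2, 3, 4, 4, 5, 6
  row 7: 1, 2, 2, 2, 2, 3, 4, 5, 5, 6, 7
  row 8: 1, 2, 2, 3, 3, 4, 5, 6, 6, 7, 8
  row 9: 1, 2, 2, 3, 3, 4, 5, 6, 7, 8, 9
  row 10: 1, 2, 3, 4, 4, 5, 6, 7, 8, 9, 10
  row 11: 1, 2, 3, 4, 5, 6, 7, 8, 9, 10, 11

second differences of R give the permutation w = (2, 8, 1, 11, 10, 7, 6, 4, 9, 3, 5).

Rothe diagram D(w) (30 cells), 9 SE-corners (essential conditions):

[(2, 1, 0), (2, 7, 1), (4, 10, 3), (5, 7, 2), (5, 9, 3), (6, 6, 2), (7, 5, 2), (9, 3, 2), (9, 5, 3)]


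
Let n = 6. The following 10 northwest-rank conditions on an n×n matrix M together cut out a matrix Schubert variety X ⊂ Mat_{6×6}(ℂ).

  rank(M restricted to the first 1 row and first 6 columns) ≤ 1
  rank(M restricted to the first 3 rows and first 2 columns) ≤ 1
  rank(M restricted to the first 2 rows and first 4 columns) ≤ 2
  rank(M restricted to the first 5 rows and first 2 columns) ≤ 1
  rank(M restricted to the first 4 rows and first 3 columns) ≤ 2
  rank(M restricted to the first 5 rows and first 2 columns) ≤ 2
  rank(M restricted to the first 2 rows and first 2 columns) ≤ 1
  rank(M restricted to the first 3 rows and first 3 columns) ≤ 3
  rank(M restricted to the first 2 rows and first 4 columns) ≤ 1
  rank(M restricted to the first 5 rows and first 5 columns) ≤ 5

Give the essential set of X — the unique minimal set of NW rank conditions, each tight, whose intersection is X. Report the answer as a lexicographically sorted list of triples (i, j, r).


Recovering R(i,j) via the rank-extension bound from the 10 conditions:

  1  1  1  1  1  1
  1  1  1  1  2  2
  1  1  2  2  3  3
  1  1  2  3  4  4
  1  1  2  3  4  5
  1  2  3  4  5  6

giving w = (1, 5, 3, 4, 6, 2) via Δ²R.

D(w) has 6 cells with 2 SE-corners; essential set:

[(2, 4, 1), (5, 2, 1)]


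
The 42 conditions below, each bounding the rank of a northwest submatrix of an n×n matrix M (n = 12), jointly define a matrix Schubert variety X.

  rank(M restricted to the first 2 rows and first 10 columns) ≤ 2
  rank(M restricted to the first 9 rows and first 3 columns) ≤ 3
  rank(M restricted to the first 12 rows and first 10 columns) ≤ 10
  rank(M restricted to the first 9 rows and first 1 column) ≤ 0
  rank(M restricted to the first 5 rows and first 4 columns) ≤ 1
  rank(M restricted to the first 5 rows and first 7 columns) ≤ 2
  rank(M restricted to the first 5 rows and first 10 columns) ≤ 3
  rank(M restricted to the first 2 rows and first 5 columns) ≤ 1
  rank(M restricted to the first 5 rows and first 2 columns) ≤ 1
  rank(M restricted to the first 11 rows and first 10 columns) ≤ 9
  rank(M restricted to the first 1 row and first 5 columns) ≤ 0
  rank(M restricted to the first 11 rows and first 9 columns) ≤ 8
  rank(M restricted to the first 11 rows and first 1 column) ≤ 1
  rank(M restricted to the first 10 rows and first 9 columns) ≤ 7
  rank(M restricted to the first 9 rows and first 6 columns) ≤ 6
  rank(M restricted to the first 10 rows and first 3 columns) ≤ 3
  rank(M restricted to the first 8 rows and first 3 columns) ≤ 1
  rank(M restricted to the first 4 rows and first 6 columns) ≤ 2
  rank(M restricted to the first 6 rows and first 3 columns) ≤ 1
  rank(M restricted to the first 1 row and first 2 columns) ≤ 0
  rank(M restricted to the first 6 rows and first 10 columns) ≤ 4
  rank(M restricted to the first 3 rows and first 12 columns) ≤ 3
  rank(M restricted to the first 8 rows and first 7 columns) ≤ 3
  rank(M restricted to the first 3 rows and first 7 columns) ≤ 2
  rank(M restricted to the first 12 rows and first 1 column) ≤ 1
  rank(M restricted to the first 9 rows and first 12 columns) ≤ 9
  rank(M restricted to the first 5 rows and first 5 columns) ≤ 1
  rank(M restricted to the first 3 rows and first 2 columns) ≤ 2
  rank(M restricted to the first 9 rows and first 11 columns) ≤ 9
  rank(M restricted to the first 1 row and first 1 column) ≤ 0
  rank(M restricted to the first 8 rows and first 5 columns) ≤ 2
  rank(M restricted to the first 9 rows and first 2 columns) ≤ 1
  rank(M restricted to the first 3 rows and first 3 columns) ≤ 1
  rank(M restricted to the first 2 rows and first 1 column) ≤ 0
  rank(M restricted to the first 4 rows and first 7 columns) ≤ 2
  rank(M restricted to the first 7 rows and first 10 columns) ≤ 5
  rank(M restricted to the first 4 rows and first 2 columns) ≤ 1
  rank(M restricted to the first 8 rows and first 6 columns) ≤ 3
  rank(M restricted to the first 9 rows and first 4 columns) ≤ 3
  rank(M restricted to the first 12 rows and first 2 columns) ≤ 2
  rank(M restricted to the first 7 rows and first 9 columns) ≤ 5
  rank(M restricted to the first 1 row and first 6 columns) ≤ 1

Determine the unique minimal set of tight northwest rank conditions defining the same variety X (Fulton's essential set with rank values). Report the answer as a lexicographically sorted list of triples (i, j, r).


Recovering R(i,j) via the rank-extension bound from the 42 conditions:

  row 1: 0  0  0  0  0  1  1  1  1  1  1  1
  row 2: 0  1  1  1  1  2  2  2  2  2  2  2
  row 3: 0  1  1  1  1  2  2  3  3  3  3  3
  row 4: 0  1  1  1  1  2  2  3  3  3  4  4
  row 5: 0  1  1  1  1  2  2  3  3  3  4  5
  row 6: 0  1  1  2  2  3  3  4  4  4  5  6
  row 7: 0  1  1  2  2  3  3  4  5  5  6  7
  row 8: 0  1  1  2  2  3  3  4  5  6  7  8
  row 9: 0  1  2  3  3  4  4  5  6  7  8  9
  row 10: 1  2  3  4  4  5  5  6  7  8  9  10
  row 11: 1  2  3  4  5  6  6  7  8  9  10  11
  row 12: 1  2  3  4  5  6  7  8  9  10  11  12

reading off 1-entries of Δ²R: w = (6, 2, 8, 11, 12, 4, 9, 10, 3, 1, 5, 7).

Rothe diagram D(w) (36 cells), 8 SE-corners (essential conditions):

[(1, 5, 0), (5, 5, 1), (5, 7, 2), (5, 10, 3), (8, 3, 1), (8, 5, 2), (8, 7, 3), (9, 1, 0)]


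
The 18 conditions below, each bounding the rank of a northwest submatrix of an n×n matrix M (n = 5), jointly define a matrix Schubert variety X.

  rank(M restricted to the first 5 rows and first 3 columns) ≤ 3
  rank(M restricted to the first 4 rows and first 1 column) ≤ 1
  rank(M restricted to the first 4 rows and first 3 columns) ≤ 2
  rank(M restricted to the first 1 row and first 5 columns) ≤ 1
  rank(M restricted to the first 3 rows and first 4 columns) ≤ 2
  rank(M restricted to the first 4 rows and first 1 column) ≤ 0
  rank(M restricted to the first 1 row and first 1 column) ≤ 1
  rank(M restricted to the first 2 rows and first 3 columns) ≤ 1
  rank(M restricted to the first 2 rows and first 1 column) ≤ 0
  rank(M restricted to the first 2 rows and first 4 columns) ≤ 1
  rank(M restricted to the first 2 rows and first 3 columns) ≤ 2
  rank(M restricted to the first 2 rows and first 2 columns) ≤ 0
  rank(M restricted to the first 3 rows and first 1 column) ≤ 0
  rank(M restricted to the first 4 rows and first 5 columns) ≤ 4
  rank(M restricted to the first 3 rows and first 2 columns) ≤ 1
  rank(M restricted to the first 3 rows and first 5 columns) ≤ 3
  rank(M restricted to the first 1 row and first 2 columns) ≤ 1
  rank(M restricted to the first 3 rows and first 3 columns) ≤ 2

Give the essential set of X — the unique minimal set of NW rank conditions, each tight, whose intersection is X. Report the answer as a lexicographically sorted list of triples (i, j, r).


Rank table r_w(5×5) implied by the 18 constraints:

  row 1: 0, 0, 1, 1, 1
  row 2: 0, 0, 1, 1, 2
  row 3: 0, 1, 2, 2, 3
  row 4: 0, 1, 2, 3, 4
  row 5: 1, 2, 3, 4, 5

reading off 1-entries of Δ²R: w = (3, 5, 2, 4, 1).

Rothe diagram D(w) (7 cells), 3 SE-corners (essential conditions):

[(2, 2, 0), (2, 4, 1), (4, 1, 0)]


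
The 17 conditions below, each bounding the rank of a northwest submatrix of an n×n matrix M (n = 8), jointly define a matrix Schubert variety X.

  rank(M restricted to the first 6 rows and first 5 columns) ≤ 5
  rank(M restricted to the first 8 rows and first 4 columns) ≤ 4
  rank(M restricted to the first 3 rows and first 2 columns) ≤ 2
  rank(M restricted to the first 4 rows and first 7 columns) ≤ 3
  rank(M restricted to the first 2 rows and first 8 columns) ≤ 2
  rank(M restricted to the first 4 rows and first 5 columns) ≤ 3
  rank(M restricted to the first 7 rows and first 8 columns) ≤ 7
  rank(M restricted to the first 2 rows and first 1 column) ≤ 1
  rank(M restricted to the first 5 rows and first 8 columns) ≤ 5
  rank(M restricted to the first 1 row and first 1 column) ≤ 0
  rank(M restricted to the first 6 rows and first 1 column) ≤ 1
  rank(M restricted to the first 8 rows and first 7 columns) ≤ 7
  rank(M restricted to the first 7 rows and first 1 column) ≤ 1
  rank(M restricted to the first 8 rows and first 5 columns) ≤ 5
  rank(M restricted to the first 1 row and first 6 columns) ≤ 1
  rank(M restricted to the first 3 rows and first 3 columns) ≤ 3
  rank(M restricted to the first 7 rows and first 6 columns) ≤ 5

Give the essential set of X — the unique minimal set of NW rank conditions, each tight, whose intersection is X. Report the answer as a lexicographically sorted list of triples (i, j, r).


Reconstructing r_w from the 17 given conditions:

  row 1: 0  1  1  1  1  1  1  1
  row 2: 1  2  2  2  2  2  2  2
  row 3: 1  2  3  3  3  3  3  3
  row 4: 1  2  3  3  3  3  3  4
  row 5: 1  2  3  4  4  4  4  5
  row 6: 1  2  3  4  5  5  5  6
  row 7: 1  2  3  4  5  5  6  7
  row 8: 1  2  3  4  5  6  7  8

reading off 1-entries of Δ²R: w = (2, 1, 3, 8, 4, 5, 7, 6).

Fulton essential set (3 of the 6 Rothe cells):

[(1, 1, 0), (4, 7, 3), (7, 6, 5)]


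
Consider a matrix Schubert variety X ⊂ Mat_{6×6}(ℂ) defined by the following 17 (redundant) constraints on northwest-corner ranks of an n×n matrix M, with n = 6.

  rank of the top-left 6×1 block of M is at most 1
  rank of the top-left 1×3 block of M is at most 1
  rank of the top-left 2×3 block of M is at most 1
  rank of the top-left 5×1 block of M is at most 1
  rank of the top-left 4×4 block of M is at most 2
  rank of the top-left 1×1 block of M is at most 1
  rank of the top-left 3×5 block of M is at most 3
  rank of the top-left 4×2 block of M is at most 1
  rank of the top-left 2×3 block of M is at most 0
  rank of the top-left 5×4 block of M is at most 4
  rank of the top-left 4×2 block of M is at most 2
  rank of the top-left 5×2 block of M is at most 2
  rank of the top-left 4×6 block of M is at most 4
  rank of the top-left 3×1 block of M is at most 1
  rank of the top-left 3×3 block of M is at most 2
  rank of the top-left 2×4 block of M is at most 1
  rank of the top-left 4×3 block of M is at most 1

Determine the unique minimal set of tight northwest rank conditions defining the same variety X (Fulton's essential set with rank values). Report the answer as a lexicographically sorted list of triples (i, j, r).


Recovering R(i,j) via the rank-extension bound from the 17 conditions:

  row 1: 0, 0, 0, 1, 1, 1
  row 2: 0, 0, 0, 1, 2, 2
  row 3: 1, 1, 1, 2, 3, 3
  row 4: 1, 1, 1, 2, 3, 4
  row 5: 1, 2, 2, 3, 4, 5
  row 6: 1, 2, 3, 4, 5, 6

the unique w with this rank table is (4, 5, 1, 6, 2, 3).

ℓ(w)=8; the 2 essential cells (i,j,r):

[(2, 3, 0), (4, 3, 1)]


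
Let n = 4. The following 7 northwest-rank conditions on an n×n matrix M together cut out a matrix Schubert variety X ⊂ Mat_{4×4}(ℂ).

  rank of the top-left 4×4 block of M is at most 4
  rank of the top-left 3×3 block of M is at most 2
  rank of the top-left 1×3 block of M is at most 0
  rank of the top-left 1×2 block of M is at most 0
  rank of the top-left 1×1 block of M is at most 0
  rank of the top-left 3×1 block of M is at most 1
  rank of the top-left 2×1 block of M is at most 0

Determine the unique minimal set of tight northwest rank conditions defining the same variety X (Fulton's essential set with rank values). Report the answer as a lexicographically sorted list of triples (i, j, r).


Recovering R(i,j) via the rank-extension bound from the 7 conditions:

  i=1: 0 | 0 | 0 | 1
  i=2: 0 | 1 | 1 | 2
  i=3: 1 | 2 | 2 | 3
  i=4: 1 | 2 | 3 | 4

so w = (4, 2, 1, 3).

Rothe diagram D(w) (4 cells), 2 SE-corners (essential conditions):

[(1, 3, 0), (2, 1, 0)]


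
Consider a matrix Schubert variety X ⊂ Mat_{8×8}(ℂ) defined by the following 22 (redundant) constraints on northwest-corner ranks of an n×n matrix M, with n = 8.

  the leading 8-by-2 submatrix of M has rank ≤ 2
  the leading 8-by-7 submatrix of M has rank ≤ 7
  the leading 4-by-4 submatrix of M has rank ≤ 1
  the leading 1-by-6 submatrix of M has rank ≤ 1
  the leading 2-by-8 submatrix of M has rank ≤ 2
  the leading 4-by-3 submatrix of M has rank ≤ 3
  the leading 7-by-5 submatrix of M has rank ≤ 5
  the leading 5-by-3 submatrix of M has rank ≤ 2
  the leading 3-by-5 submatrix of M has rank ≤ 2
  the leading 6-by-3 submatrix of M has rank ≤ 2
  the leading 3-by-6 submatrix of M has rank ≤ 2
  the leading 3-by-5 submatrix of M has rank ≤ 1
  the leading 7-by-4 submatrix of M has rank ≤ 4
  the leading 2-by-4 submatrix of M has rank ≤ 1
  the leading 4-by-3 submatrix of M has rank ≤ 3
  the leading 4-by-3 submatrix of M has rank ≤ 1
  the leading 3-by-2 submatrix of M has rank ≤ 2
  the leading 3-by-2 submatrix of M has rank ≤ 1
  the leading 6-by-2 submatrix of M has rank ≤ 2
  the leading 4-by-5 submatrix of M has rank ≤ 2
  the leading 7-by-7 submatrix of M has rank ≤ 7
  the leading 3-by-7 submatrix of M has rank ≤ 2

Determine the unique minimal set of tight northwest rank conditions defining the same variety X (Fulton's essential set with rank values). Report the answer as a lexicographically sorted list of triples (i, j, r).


Recovering R(i,j) via the rank-extension bound from the 22 conditions:

  R[1]: 1 1 1 1 1 1 1 1
  R[2]: 1 1 1 1 1 2 2 2
  R[3]: 1 1 1 1 1 2 2 3
  R[4]: 1 1 1 1 2 3 3 4
  R[5]: 1 2 2 2 3 4 4 5
  R[6]: 1 2 2 3 4 5 5 6
  R[7]: 1 2 3 4 5 6 6 7
  R[8]: 1 2 3 4 5 6 7 8

reading off 1-entries of Δ²R: w = (1, 6, 8, 5, 2, 4, 3, 7).

ℓ(w)=13; the 4 essential cells (i,j,r):

[(3, 5, 1), (3, 7, 2), (4, 4, 1), (6, 3, 2)]


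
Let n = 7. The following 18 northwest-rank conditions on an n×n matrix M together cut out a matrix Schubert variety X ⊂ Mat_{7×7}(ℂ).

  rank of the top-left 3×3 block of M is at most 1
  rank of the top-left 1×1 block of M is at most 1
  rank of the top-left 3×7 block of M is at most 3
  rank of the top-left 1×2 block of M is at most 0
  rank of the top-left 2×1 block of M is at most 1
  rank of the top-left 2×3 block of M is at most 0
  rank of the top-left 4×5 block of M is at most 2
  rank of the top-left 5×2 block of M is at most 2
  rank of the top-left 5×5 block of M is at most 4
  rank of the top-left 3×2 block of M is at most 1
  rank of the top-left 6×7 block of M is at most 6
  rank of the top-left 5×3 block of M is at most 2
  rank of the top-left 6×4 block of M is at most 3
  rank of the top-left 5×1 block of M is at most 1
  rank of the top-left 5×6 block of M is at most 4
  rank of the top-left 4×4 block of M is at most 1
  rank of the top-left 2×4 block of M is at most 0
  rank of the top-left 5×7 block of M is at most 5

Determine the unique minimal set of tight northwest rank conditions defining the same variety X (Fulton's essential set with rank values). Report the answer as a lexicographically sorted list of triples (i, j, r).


Reconstructing r_w from the 18 given conditions:

  R[1]: 0  0  0  0  1  1  1
  R[2]: 0  0  0  0  1  2  2
  R[3]: 1  1  1  1  2  3  3
  R[4]: 1  1  1  1  2  3  4
  R[5]: 1  2  2  2  3  4  5
  R[6]: 1  2  3  3  4  5  6
  R[7]: 1  2  3  4  5  6  7

second differences of R give the permutation w = (5, 6, 1, 7, 2, 3, 4).

D(w) has 11 cells with 2 SE-corners; essential set:

[(2, 4, 0), (4, 4, 1)]


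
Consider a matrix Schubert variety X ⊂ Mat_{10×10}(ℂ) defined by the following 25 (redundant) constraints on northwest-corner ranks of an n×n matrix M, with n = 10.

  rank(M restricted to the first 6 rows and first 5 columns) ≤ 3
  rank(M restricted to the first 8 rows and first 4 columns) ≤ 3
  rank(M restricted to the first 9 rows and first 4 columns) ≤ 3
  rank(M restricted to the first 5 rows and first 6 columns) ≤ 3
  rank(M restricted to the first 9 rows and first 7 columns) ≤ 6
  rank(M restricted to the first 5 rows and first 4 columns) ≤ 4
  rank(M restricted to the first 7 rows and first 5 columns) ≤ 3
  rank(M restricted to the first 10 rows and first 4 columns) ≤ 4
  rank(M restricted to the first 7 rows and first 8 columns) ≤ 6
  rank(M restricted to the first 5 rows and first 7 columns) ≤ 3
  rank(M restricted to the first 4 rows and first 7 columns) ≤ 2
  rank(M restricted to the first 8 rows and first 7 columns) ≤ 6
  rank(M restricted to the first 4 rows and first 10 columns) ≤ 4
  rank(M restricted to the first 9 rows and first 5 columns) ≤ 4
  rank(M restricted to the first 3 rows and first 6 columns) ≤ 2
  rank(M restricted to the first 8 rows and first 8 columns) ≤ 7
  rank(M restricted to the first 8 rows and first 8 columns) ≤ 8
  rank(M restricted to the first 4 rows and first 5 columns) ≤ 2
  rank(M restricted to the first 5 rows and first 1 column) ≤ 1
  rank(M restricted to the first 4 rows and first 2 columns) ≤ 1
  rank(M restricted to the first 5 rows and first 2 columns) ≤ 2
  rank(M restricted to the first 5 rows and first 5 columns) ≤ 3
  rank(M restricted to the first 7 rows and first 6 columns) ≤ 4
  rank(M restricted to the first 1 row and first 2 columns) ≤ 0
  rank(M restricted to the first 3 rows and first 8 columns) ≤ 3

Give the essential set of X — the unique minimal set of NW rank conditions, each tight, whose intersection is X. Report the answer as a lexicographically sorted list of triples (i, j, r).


Propagating the 25 rank bounds to every northwest block:

  row 1: 0  0  1  1  1  1  1  1  1  1
  row 2: 1  1  2  2  2  2  2  2  2  2
  row 3: 1  1  2  2  2  2  2  3  3  3
  row 4: 1  1  2  2  2  2  2  3  4  4
  row 5: 1  2  3  3  3  3  3  4  5  5
  row 6: 1  2  3  3  3  4  4  5  6  6
  row 7: 1  2  3  3  3  4  5  6  7  7
  row 8: 1  2  3  3  4  5  6  7  8  8
  row 9: 1  2  3  3  4  5  6  7  8  9
  row 10: 1  2  3  4  5  6  7  8  9  10

the unique w with this rank table is (3, 1, 8, 9, 2, 6, 7, 5, 10, 4).

Rothe diagram D(w) (18 cells), 5 SE-corners (essential conditions):

[(1, 2, 0), (4, 2, 1), (4, 7, 2), (7, 5, 3), (9, 4, 3)]


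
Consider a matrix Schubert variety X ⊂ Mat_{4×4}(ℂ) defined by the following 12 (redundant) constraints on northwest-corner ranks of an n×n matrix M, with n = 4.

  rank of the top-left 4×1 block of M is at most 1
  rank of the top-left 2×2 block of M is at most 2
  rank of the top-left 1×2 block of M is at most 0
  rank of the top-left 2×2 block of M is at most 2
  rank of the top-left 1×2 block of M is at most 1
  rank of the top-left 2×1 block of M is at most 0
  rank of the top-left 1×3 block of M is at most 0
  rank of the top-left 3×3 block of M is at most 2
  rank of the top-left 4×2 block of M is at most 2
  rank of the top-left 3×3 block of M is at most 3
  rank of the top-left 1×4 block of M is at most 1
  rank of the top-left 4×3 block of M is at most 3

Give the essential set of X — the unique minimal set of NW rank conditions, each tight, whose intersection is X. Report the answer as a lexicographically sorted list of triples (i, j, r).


Recovering R(i,j) via the rank-extension bound from the 12 conditions:

  R[1]: 0 | 0 | 0 | 1
  R[2]: 0 | 1 | 1 | 2
  R[3]: 1 | 2 | 2 | 3
  R[4]: 1 | 2 | 3 | 4

giving w = (4, 2, 1, 3) via Δ²R.

Fulton essential set (2 of the 4 Rothe cells):

[(1, 3, 0), (2, 1, 0)]


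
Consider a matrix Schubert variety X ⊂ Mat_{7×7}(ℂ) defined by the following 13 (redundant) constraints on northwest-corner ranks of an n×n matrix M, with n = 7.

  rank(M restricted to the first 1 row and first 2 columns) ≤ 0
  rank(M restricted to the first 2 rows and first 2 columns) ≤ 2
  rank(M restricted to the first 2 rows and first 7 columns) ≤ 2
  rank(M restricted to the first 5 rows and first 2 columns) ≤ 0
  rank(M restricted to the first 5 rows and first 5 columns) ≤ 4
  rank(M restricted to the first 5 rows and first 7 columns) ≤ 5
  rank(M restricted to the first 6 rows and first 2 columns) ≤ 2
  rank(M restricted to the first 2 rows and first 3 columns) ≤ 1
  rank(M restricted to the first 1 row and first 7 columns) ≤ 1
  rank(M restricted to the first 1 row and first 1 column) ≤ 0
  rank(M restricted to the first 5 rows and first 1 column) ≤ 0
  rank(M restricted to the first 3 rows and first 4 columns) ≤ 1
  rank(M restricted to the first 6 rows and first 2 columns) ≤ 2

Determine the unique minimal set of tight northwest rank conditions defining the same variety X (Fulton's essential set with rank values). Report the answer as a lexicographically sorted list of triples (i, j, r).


Reconstructing r_w from the 13 given conditions:

  row 1: 0 0 1 1 1 1 1
  row 2: 0 0 1 1 2 2 2
  row 3: 0 0 1 1 2 3 3
  row 4: 0 0 1 2 3 4 4
  row 5: 0 0 1 2 3 4 5
  row 6: 1 1 2 3 4 5 6
  row 7: 1 2 3 4 5 6 7

hence w(1..7) = (3, 5, 6, 4, 7, 1, 2).

ℓ(w)=12; the 2 essential cells (i,j,r):

[(3, 4, 1), (5, 2, 0)]
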